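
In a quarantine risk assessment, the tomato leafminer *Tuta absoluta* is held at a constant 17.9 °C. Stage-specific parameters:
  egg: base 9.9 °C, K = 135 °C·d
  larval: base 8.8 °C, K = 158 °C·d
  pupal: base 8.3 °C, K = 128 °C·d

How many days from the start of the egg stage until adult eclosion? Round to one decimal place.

47.6 days

egg: 135 / (17.9 − 9.9) = 135 / 8.0 = 16.875 d.
larval: 158 / (17.9 − 8.8) = 158 / 9.1 = 17.363 d.
pupal: 128 / (17.9 − 8.3) = 128 / 9.6 = 13.333 d.
Sum = 47.571 ≈ 47.6 days.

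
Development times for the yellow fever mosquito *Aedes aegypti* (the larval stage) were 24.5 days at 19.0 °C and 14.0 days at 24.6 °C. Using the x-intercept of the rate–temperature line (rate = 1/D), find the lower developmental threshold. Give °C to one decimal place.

11.5 °C

Under the model K = D·(T − T_b), so D₁·(T₁ − T_b) = D₂·(T₂ − T_b).
24.5·(19.0 − T_b) = 14.0·(24.6 − T_b)
T_b = (24.5·19.0 − 14.0·24.6) / (24.5 − 14.0) = 121.10 / 10.5 = 11.533 °C ≈ 11.5 °C.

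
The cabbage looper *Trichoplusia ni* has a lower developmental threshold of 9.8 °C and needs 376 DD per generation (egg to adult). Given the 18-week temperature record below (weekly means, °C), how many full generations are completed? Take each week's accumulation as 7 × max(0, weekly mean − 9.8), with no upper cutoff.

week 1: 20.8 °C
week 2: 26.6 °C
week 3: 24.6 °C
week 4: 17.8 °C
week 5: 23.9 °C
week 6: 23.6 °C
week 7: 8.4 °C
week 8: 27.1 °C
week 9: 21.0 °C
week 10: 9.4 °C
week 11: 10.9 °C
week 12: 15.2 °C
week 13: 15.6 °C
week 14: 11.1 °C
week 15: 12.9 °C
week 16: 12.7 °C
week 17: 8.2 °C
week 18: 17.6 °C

Weekly DD (7 × max(0, T̄ − 9.8)): 77.0, 117.6, 103.6, 56.0, 98.7, 96.6, 0.0, 121.1, 78.4, 0.0, 7.7, 37.8, 40.6, 9.1, 21.7, 20.3, 0.0, 54.6.
Season total = 940.8 DD.
Complete generations = ⌊940.8 / 376⌋ = 2.

2 generations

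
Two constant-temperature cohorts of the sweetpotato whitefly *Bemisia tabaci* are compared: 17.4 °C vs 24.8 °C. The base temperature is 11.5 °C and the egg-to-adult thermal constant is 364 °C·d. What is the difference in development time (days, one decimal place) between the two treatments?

At 17.4 °C: 364 / (17.4 − 11.5) = 364 / 5.9 = 61.695 d.
At 24.8 °C: 364 / (24.8 − 11.5) = 364 / 13.3 = 27.368 d.
Difference = |61.695 − 27.368| = 34.326 ≈ 34.3 days.

34.3 days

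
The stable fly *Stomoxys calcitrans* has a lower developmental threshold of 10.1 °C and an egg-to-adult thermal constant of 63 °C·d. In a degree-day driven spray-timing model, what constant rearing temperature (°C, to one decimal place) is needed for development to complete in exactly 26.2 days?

Required daily accumulation = 63 / 26.2 = 2.405 DD/day.
T = T_base + 2.405 = 10.1 + 2.405 = 12.505 ≈ 12.5 °C.

12.5 °C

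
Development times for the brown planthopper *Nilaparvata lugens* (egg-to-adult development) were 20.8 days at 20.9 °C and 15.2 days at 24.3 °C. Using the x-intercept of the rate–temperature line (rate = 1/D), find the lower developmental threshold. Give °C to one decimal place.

11.7 °C

Linear rate model ⇒ the product D·(T − T_b) is constant across temperatures.
20.8·(20.9 − T_b) = 15.2·(24.3 − T_b)
T_b = (20.8·20.9 − 15.2·24.3) / (20.8 − 15.2) = 65.36 / 5.6 = 11.671 °C ≈ 11.7 °C.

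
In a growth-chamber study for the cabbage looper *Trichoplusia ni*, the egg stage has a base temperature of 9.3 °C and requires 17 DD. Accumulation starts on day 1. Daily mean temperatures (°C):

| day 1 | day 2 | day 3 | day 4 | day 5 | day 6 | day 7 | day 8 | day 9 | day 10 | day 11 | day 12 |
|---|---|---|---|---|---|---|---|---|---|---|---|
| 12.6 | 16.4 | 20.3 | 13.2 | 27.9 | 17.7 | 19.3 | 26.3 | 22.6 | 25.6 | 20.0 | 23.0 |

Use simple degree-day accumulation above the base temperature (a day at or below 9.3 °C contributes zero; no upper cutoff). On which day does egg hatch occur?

day 3

Daily DD above 9.3 °C: 3.3, 7.1, 11.0, 3.9, 18.6, 8.4, 10.0, 17.0, 13.3, 16.3, 10.7, 13.7.
Cumulative: 3.3, 10.4, 21.4, 25.3, 43.9, 52.3, 62.3, 79.3, 92.6, 108.9, 119.6, 133.3.
The total first reaches 17 DD on day 3.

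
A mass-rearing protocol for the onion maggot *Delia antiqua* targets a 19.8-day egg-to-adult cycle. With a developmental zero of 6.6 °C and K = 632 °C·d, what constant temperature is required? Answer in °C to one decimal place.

Required daily accumulation = 632 / 19.8 = 31.919 DD/day.
T = T_base + 31.919 = 6.6 + 31.919 = 38.519 ≈ 38.5 °C.

38.5 °C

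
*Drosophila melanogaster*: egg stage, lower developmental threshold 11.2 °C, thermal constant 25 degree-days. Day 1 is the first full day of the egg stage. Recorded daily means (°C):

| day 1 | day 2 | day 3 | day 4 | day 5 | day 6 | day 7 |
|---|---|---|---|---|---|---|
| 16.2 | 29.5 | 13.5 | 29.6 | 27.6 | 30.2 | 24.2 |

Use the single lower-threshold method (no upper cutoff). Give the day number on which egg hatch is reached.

Daily DD above 11.2 °C: 5.0, 18.3, 2.3, 18.4, 16.4, 19.0, 13.0.
Cumulative: 5.0, 23.3, 25.6, 44.0, 60.4, 79.4, 92.4.
The total first reaches 25 DD on day 3.

day 3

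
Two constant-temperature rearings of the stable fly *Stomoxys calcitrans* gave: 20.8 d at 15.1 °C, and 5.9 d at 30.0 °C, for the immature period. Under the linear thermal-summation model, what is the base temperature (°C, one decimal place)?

9.2 °C

Under the model K = D·(T − T_b), so D₁·(T₁ − T_b) = D₂·(T₂ − T_b).
20.8·(15.1 − T_b) = 5.9·(30.0 − T_b)
T_b = (20.8·15.1 − 5.9·30.0) / (20.8 − 5.9) = 137.08 / 14.9 = 9.200 °C ≈ 9.2 °C.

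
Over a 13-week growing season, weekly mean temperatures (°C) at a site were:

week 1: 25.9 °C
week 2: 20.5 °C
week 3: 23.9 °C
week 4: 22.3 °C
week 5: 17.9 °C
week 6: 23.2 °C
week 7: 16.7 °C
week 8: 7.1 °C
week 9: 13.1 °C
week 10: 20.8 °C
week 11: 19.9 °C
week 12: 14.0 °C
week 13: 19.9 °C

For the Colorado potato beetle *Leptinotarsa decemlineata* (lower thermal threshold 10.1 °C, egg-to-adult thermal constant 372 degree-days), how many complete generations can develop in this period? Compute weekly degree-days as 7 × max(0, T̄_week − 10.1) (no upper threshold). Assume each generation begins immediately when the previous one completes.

2 generations

Weekly DD (7 × max(0, T̄ − 10.1)): 110.6, 72.8, 96.6, 85.4, 54.6, 91.7, 46.2, 0.0, 21.0, 74.9, 68.6, 27.3, 68.6.
Season total = 818.3 DD.
Complete generations = ⌊818.3 / 372⌋ = 2.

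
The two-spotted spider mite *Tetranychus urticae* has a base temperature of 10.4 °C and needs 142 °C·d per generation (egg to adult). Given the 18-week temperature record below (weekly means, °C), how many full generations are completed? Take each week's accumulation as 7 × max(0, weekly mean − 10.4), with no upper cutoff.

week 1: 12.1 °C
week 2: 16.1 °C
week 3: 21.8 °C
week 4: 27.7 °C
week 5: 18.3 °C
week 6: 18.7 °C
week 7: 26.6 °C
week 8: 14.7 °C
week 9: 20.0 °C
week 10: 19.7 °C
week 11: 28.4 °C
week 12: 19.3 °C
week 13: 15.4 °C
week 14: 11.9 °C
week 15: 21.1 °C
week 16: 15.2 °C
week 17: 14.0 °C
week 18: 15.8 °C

7 generations

Weekly DD (7 × max(0, T̄ − 10.4)): 11.9, 39.9, 79.8, 121.1, 55.3, 58.1, 113.4, 30.1, 67.2, 65.1, 126.0, 62.3, 35.0, 10.5, 74.9, 33.6, 25.2, 37.8.
Season total = 1047.2 DD.
Complete generations = ⌊1047.2 / 142⌋ = 7.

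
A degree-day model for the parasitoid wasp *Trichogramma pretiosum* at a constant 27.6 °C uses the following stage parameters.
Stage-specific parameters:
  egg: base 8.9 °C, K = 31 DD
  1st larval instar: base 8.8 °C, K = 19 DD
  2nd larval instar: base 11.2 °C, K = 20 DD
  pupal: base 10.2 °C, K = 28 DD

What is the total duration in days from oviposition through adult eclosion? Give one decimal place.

5.5 days

egg: 31 / (27.6 − 8.9) = 31 / 18.7 = 1.658 d.
1st larval instar: 19 / (27.6 − 8.8) = 19 / 18.8 = 1.011 d.
2nd larval instar: 20 / (27.6 − 11.2) = 20 / 16.4 = 1.220 d.
pupal: 28 / (27.6 − 10.2) = 28 / 17.4 = 1.609 d.
Sum = 5.497 ≈ 5.5 days.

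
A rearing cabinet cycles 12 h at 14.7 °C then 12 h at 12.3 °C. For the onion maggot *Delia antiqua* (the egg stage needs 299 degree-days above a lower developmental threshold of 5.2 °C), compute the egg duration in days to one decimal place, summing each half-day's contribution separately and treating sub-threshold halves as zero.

Day half: max(0, 14.7 − 5.2) × 0.5 = 9.5 × 0.5 = 4.75 DD.
Night half: max(0, 12.3 − 5.2) × 0.5 = 7.1 × 0.5 = 3.55 DD.
Per 24 h: 8.30 DD/day.
Duration = 299 / 8.30 = 36.024 ≈ 36.0 days.

36.0 days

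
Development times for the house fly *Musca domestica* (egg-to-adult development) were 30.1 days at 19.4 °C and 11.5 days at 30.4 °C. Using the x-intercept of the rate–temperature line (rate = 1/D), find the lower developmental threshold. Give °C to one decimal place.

Equal thermal constants: D₁(T₁ − T_b) = D₂(T₂ − T_b).
30.1·(19.4 − T_b) = 11.5·(30.4 − T_b)
T_b = (30.1·19.4 − 11.5·30.4) / (30.1 − 11.5) = 234.34 / 18.6 = 12.599 °C ≈ 12.6 °C.

12.6 °C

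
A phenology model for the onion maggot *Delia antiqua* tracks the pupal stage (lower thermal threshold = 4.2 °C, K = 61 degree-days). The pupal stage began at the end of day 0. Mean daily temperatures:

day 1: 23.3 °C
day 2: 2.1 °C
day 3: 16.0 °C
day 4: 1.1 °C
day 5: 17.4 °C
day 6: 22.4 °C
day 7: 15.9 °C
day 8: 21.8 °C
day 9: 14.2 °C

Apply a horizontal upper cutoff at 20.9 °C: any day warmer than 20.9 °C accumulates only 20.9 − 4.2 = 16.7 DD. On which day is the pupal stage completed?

Daily DD above 4.2 °C (capped at 16.7): 16.7, 0.0, 11.8, 0.0, 13.2, 16.7, 11.7, 16.7, 10.0.
Cumulative: 16.7, 16.7, 28.5, 28.5, 41.7, 58.4, 70.1, 86.8, 96.8.
The total first reaches 61 DD on day 7.

day 7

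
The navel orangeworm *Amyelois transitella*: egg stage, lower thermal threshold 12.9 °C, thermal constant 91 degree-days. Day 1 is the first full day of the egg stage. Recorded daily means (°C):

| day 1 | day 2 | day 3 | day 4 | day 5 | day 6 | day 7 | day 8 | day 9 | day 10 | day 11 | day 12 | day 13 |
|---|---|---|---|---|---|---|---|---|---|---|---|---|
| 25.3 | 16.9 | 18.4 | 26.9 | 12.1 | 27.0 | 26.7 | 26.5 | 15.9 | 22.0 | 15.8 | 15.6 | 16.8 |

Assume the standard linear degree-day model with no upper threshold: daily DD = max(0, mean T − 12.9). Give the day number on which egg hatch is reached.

day 11

Daily DD above 12.9 °C: 12.4, 4.0, 5.5, 14.0, 0.0, 14.1, 13.8, 13.6, 3.0, 9.1, 2.9, 2.7, 3.9.
Cumulative: 12.4, 16.4, 21.9, 35.9, 35.9, 50.0, 63.8, 77.4, 80.4, 89.5, 92.4, 95.1, 99.0.
The total first reaches 91 DD on day 11.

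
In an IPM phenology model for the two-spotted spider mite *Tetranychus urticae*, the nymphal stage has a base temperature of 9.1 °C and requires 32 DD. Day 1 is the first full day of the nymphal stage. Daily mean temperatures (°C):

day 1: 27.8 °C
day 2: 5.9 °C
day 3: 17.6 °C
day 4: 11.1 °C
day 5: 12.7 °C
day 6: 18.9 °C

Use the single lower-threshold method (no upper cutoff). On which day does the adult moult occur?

day 5

Daily DD above 9.1 °C: 18.7, 0.0, 8.5, 2.0, 3.6, 9.8.
Cumulative: 18.7, 18.7, 27.2, 29.2, 32.8, 42.6.
The total first reaches 32 DD on day 5.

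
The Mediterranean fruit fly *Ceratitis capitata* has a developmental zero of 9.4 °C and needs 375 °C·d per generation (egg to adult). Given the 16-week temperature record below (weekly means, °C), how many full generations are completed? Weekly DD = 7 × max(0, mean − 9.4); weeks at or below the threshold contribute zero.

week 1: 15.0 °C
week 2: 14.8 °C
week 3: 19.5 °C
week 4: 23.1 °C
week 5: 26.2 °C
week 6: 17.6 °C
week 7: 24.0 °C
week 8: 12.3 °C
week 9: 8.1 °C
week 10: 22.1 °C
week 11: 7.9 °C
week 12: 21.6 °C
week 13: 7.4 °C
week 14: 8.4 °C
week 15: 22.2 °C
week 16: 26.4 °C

2 generations

Weekly DD (7 × max(0, T̄ − 9.4)): 39.2, 37.8, 70.7, 95.9, 117.6, 57.4, 102.2, 20.3, 0.0, 88.9, 0.0, 85.4, 0.0, 0.0, 89.6, 119.0.
Season total = 924.0 DD.
Complete generations = ⌊924.0 / 375⌋ = 2.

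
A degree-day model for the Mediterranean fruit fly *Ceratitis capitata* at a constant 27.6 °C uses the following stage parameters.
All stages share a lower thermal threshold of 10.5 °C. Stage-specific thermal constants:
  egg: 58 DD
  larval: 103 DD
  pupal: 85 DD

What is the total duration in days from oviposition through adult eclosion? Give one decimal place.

Daily accumulation at 27.6 °C = 27.6 − 10.5 = 17.1 DD/day.
Total K = 58 + 103 + 85 = 246 DD.
Total duration = 246 / 17.1 = 14.386 ≈ 14.4 days.

14.4 days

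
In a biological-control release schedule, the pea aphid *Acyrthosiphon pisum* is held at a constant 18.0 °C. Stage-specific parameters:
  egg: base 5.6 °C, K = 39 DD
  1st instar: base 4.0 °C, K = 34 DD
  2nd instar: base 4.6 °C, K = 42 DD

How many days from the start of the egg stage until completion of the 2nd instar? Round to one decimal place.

8.7 days

egg: 39 / (18.0 − 5.6) = 39 / 12.4 = 3.145 d.
1st instar: 34 / (18.0 − 4.0) = 34 / 14.0 = 2.429 d.
2nd instar: 42 / (18.0 − 4.6) = 42 / 13.4 = 3.134 d.
Sum = 8.708 ≈ 8.7 days.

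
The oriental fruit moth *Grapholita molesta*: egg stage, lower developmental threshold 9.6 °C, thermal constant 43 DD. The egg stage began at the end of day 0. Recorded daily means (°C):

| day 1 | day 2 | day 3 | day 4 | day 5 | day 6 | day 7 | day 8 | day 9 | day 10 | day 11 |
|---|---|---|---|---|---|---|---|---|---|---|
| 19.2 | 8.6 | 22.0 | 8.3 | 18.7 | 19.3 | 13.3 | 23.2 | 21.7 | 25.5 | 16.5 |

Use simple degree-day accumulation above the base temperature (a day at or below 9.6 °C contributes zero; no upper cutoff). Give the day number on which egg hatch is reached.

Daily DD above 9.6 °C: 9.6, 0.0, 12.4, 0.0, 9.1, 9.7, 3.7, 13.6, 12.1, 15.9, 6.9.
Cumulative: 9.6, 9.6, 22.0, 22.0, 31.1, 40.8, 44.5, 58.1, 70.2, 86.1, 93.0.
The total first reaches 43 DD on day 7.

day 7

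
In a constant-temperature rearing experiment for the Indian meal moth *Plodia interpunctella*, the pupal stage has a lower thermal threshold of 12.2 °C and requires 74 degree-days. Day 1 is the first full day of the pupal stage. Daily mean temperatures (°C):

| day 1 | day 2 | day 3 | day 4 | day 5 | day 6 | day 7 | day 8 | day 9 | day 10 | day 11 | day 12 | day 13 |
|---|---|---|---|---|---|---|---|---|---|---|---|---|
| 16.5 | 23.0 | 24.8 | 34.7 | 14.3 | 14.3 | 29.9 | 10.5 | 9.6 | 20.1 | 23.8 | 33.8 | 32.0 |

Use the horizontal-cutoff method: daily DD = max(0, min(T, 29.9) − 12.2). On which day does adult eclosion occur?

day 10

Daily DD above 12.2 °C (capped at 17.7): 4.3, 10.8, 12.6, 17.7, 2.1, 2.1, 17.7, 0.0, 0.0, 7.9, 11.6, 17.7, 17.7.
Cumulative: 4.3, 15.1, 27.7, 45.4, 47.5, 49.6, 67.3, 67.3, 67.3, 75.2, 86.8, 104.5, 122.2.
The total first reaches 74 DD on day 10.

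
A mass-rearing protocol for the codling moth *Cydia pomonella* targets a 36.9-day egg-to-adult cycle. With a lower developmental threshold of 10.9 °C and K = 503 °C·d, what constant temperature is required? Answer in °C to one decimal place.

Required daily accumulation = 503 / 36.9 = 13.631 DD/day.
T = T_base + 13.631 = 10.9 + 13.631 = 24.531 ≈ 24.5 °C.

24.5 °C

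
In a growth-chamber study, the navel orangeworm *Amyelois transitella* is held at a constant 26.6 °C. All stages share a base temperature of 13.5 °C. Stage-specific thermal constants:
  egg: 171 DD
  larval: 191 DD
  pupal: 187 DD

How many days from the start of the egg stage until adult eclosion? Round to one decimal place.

Daily accumulation at 26.6 °C = 26.6 − 13.5 = 13.1 DD/day.
Total K = 171 + 191 + 187 = 549 DD.
Total duration = 549 / 13.1 = 41.908 ≈ 41.9 days.

41.9 days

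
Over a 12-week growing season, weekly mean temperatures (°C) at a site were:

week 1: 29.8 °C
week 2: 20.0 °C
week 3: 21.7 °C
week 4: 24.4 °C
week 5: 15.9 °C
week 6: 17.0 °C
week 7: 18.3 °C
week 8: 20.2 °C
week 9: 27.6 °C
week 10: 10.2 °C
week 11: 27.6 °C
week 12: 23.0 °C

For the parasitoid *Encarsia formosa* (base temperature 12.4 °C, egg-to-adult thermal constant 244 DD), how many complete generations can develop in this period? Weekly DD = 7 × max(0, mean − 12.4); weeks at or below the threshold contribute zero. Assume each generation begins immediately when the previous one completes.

3 generations

Weekly DD (7 × max(0, T̄ − 12.4)): 121.8, 53.2, 65.1, 84.0, 24.5, 32.2, 41.3, 54.6, 106.4, 0.0, 106.4, 74.2.
Season total = 763.7 DD.
Complete generations = ⌊763.7 / 244⌋ = 3.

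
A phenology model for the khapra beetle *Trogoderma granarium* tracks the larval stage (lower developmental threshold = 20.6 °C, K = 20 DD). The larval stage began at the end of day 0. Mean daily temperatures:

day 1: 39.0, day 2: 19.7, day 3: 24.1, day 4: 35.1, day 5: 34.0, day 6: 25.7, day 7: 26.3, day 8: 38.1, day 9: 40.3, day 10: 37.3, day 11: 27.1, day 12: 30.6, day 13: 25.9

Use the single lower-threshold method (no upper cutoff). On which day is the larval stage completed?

day 3

Daily DD above 20.6 °C: 18.4, 0.0, 3.5, 14.5, 13.4, 5.1, 5.7, 17.5, 19.7, 16.7, 6.5, 10.0, 5.3.
Cumulative: 18.4, 18.4, 21.9, 36.4, 49.8, 54.9, 60.6, 78.1, 97.8, 114.5, 121.0, 131.0, 136.3.
The total first reaches 20 DD on day 3.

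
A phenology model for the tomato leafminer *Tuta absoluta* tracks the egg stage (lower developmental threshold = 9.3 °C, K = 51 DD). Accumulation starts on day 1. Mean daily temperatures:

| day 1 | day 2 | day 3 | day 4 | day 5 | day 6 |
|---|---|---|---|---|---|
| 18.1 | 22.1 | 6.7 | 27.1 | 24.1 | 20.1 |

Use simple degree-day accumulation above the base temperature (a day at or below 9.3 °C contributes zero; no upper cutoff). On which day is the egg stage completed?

Daily DD above 9.3 °C: 8.8, 12.8, 0.0, 17.8, 14.8, 10.8.
Cumulative: 8.8, 21.6, 21.6, 39.4, 54.2, 65.0.
The total first reaches 51 DD on day 5.

day 5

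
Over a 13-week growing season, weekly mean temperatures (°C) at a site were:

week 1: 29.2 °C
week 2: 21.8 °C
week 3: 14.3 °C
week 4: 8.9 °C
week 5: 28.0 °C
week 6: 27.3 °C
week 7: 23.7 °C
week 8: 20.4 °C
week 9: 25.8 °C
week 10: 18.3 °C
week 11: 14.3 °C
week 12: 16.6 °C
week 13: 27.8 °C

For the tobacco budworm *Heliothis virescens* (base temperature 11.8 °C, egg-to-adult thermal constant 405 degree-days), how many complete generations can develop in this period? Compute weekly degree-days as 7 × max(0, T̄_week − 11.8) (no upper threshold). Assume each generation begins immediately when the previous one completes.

2 generations

Weekly DD (7 × max(0, T̄ − 11.8)): 121.8, 70.0, 17.5, 0.0, 113.4, 108.5, 83.3, 60.2, 98.0, 45.5, 17.5, 33.6, 112.0.
Season total = 881.3 DD.
Complete generations = ⌊881.3 / 405⌋ = 2.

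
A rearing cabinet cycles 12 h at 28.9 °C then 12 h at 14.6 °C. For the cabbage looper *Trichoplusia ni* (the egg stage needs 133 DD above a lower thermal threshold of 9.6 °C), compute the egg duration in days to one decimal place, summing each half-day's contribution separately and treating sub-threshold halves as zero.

Day half: max(0, 28.9 − 9.6) × 0.5 = 19.3 × 0.5 = 9.65 DD.
Night half: max(0, 14.6 − 9.6) × 0.5 = 5.0 × 0.5 = 2.50 DD.
Per 24 h: 12.15 DD/day.
Duration = 133 / 12.15 = 10.947 ≈ 10.9 days.

10.9 days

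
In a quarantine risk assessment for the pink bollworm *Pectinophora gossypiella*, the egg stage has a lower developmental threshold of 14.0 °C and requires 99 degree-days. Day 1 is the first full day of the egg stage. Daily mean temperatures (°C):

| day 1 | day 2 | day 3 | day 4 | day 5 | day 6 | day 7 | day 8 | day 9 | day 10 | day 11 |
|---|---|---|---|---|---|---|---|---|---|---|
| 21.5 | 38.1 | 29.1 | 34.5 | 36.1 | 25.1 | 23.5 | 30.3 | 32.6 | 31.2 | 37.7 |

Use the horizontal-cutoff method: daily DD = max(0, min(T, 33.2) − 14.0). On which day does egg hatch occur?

Daily DD above 14.0 °C (capped at 19.2): 7.5, 19.2, 15.1, 19.2, 19.2, 11.1, 9.5, 16.3, 18.6, 17.2, 19.2.
Cumulative: 7.5, 26.7, 41.8, 61.0, 80.2, 91.3, 100.8, 117.1, 135.7, 152.9, 172.1.
The total first reaches 99 DD on day 7.

day 7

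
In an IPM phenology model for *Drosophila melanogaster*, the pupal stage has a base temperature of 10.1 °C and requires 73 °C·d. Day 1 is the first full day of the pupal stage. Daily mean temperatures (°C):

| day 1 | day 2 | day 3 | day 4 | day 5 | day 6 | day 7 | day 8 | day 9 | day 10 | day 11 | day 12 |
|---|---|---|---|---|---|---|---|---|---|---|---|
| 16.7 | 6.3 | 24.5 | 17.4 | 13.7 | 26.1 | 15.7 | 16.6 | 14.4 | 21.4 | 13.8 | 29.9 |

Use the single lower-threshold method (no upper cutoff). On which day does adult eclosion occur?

Daily DD above 10.1 °C: 6.6, 0.0, 14.4, 7.3, 3.6, 16.0, 5.6, 6.5, 4.3, 11.3, 3.7, 19.8.
Cumulative: 6.6, 6.6, 21.0, 28.3, 31.9, 47.9, 53.5, 60.0, 64.3, 75.6, 79.3, 99.1.
The total first reaches 73 DD on day 10.

day 10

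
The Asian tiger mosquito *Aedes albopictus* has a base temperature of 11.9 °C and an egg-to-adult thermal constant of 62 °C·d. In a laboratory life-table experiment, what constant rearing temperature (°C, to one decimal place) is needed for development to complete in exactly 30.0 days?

14.0 °C

Required daily accumulation = 62 / 30.0 = 2.067 DD/day.
T = T_base + 2.067 = 11.9 + 2.067 = 13.967 ≈ 14.0 °C.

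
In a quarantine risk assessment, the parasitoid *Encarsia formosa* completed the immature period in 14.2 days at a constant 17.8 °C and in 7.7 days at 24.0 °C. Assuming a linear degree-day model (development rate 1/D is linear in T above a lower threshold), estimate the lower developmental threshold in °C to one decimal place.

10.5 °C

Under the model K = D·(T − T_b), so D₁·(T₁ − T_b) = D₂·(T₂ − T_b).
14.2·(17.8 − T_b) = 7.7·(24.0 − T_b)
T_b = (14.2·17.8 − 7.7·24.0) / (14.2 − 7.7) = 67.96 / 6.5 = 10.455 °C ≈ 10.5 °C.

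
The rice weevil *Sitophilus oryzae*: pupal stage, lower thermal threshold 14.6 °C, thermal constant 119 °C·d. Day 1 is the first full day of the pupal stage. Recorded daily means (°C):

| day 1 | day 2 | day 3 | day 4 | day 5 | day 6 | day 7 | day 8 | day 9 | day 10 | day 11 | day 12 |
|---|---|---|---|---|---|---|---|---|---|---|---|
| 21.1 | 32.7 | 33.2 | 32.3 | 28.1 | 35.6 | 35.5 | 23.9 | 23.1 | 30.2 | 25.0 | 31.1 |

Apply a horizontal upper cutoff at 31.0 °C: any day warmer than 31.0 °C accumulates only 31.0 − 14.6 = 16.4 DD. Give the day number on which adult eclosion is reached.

Daily DD above 14.6 °C (capped at 16.4): 6.5, 16.4, 16.4, 16.4, 13.5, 16.4, 16.4, 9.3, 8.5, 15.6, 10.4, 16.4.
Cumulative: 6.5, 22.9, 39.3, 55.7, 69.2, 85.6, 102.0, 111.3, 119.8, 135.4, 145.8, 162.2.
The total first reaches 119 DD on day 9.

day 9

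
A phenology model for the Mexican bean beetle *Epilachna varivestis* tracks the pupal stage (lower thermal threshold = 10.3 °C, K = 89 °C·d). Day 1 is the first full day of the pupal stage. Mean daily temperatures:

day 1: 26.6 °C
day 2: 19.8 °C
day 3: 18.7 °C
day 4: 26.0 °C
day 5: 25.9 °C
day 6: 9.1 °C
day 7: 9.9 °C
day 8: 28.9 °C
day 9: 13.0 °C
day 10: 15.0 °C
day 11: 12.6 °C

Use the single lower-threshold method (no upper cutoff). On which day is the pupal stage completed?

day 10

Daily DD above 10.3 °C: 16.3, 9.5, 8.4, 15.7, 15.6, 0.0, 0.0, 18.6, 2.7, 4.7, 2.3.
Cumulative: 16.3, 25.8, 34.2, 49.9, 65.5, 65.5, 65.5, 84.1, 86.8, 91.5, 93.8.
The total first reaches 89 DD on day 10.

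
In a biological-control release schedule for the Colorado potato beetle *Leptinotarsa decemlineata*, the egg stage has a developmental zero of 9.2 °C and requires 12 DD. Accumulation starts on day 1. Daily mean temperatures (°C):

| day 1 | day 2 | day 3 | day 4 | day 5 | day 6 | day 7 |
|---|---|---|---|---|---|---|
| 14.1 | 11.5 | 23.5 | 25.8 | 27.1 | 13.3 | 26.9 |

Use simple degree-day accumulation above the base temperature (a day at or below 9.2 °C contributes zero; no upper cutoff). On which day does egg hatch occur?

Daily DD above 9.2 °C: 4.9, 2.3, 14.3, 16.6, 17.9, 4.1, 17.7.
Cumulative: 4.9, 7.2, 21.5, 38.1, 56.0, 60.1, 77.8.
The total first reaches 12 DD on day 3.

day 3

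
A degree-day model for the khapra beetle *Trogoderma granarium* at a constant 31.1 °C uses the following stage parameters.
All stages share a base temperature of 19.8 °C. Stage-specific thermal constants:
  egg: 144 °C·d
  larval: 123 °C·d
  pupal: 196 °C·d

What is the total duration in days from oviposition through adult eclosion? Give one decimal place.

Daily accumulation at 31.1 °C = 31.1 − 19.8 = 11.3 DD/day.
Total K = 144 + 123 + 196 = 463 DD.
Total duration = 463 / 11.3 = 40.973 ≈ 41.0 days.

41.0 days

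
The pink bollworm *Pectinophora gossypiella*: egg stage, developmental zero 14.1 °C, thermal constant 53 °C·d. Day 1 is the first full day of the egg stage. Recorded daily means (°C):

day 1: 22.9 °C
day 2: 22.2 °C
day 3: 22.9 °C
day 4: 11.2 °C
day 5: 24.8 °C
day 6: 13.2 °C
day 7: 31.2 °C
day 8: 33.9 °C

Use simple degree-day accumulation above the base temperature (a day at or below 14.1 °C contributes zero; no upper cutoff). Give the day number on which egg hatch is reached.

Daily DD above 14.1 °C: 8.8, 8.1, 8.8, 0.0, 10.7, 0.0, 17.1, 19.8.
Cumulative: 8.8, 16.9, 25.7, 25.7, 36.4, 36.4, 53.5, 73.3.
The total first reaches 53 DD on day 7.

day 7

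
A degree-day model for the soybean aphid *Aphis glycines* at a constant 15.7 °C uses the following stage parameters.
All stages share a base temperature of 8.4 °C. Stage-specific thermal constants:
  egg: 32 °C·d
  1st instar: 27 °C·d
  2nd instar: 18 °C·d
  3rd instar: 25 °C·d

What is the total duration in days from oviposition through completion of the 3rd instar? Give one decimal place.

Daily accumulation at 15.7 °C = 15.7 − 8.4 = 7.3 DD/day.
Total K = 32 + 27 + 18 + 25 = 102 DD.
Total duration = 102 / 7.3 = 13.973 ≈ 14.0 days.

14.0 days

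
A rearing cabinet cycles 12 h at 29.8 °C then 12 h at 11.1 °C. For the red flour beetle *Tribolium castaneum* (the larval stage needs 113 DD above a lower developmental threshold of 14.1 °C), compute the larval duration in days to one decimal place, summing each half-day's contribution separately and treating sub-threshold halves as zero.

14.4 days

Day half: max(0, 29.8 − 14.1) × 0.5 = 15.7 × 0.5 = 7.85 DD.
Night half: max(0, 11.1 − 14.1) × 0.5 = 0.0 × 0.5 = 0.00 DD.
Per 24 h: 7.85 DD/day.
Duration = 113 / 7.85 = 14.395 ≈ 14.4 days.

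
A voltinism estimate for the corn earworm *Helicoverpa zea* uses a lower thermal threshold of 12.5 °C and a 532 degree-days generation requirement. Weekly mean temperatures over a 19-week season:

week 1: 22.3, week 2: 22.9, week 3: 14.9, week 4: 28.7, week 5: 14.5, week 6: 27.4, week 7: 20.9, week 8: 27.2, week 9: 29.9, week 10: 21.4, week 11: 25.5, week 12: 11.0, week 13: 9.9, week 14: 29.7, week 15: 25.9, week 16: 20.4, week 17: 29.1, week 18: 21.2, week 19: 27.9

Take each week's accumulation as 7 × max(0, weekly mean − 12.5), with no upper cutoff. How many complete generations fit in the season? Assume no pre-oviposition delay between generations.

2 generations

Weekly DD (7 × max(0, T̄ − 12.5)): 68.6, 72.8, 16.8, 113.4, 14.0, 104.3, 58.8, 102.9, 121.8, 62.3, 91.0, 0.0, 0.0, 120.4, 93.8, 55.3, 116.2, 60.9, 107.8.
Season total = 1381.1 DD.
Complete generations = ⌊1381.1 / 532⌋ = 2.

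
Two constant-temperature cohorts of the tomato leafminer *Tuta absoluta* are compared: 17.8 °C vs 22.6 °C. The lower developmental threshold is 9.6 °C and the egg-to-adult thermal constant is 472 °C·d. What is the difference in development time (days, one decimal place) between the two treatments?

21.3 days

At 17.8 °C: 472 / (17.8 − 9.6) = 472 / 8.2 = 57.561 d.
At 22.6 °C: 472 / (22.6 − 9.6) = 472 / 13.0 = 36.308 d.
Difference = |57.561 − 36.308| = 21.253 ≈ 21.3 days.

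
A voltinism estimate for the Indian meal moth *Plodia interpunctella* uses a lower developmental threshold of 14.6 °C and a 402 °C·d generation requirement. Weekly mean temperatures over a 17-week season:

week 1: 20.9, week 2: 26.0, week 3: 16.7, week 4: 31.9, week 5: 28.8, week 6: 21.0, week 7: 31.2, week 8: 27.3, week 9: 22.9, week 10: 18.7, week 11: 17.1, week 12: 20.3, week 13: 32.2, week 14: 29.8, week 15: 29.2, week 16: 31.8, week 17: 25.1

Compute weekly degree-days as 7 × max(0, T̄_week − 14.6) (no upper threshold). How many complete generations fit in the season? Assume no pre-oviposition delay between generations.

Weekly DD (7 × max(0, T̄ − 14.6)): 44.1, 79.8, 14.7, 121.1, 99.4, 44.8, 116.2, 88.9, 58.1, 28.7, 17.5, 39.9, 123.2, 106.4, 102.2, 120.4, 73.5.
Season total = 1278.9 DD.
Complete generations = ⌊1278.9 / 402⌋ = 3.

3 generations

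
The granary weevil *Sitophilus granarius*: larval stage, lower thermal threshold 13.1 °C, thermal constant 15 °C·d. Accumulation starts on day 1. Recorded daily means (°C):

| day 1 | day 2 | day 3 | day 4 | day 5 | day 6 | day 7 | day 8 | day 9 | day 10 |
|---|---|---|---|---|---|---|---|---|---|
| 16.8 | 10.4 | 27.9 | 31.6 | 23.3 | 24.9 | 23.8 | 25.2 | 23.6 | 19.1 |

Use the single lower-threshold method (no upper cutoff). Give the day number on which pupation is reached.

day 3

Daily DD above 13.1 °C: 3.7, 0.0, 14.8, 18.5, 10.2, 11.8, 10.7, 12.1, 10.5, 6.0.
Cumulative: 3.7, 3.7, 18.5, 37.0, 47.2, 59.0, 69.7, 81.8, 92.3, 98.3.
The total first reaches 15 DD on day 3.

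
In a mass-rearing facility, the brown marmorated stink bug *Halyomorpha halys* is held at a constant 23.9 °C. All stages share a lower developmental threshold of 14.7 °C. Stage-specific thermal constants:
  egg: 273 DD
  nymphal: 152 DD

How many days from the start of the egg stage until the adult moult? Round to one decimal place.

Daily accumulation at 23.9 °C = 23.9 − 14.7 = 9.2 DD/day.
Total K = 273 + 152 = 425 DD.
Total duration = 425 / 9.2 = 46.196 ≈ 46.2 days.

46.2 days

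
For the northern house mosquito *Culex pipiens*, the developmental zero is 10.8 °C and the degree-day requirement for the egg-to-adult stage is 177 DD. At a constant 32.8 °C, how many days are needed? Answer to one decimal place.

8.0 days

Daily accumulation = 32.8 − 10.8 = 22.0 DD/day.
Duration = 177 / 22.0 = 8.045 ≈ 8.0 days.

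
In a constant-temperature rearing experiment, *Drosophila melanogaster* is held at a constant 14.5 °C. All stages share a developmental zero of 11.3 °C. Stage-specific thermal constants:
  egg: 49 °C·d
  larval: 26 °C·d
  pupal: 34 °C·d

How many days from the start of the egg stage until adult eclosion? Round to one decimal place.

Daily accumulation at 14.5 °C = 14.5 − 11.3 = 3.2 DD/day.
Total K = 49 + 26 + 34 = 109 DD.
Total duration = 109 / 3.2 = 34.063 ≈ 34.1 days.

34.1 days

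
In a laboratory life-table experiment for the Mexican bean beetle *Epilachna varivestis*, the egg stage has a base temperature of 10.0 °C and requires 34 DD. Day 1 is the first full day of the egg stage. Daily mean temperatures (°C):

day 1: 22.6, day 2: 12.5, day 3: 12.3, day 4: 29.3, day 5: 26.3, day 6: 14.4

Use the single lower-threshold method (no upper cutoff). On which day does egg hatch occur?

day 4

Daily DD above 10.0 °C: 12.6, 2.5, 2.3, 19.3, 16.3, 4.4.
Cumulative: 12.6, 15.1, 17.4, 36.7, 53.0, 57.4.
The total first reaches 34 DD on day 4.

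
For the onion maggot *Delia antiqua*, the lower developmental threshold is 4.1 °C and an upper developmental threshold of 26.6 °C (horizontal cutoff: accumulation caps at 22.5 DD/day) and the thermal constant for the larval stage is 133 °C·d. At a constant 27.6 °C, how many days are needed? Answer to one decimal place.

5.9 days

Temperature 27.6 °C exceeds the upper threshold, so daily accumulation caps at 26.6 − 4.1 = 22.5 DD/day.
Duration = 133 / 22.5 = 5.911 ≈ 5.9 days.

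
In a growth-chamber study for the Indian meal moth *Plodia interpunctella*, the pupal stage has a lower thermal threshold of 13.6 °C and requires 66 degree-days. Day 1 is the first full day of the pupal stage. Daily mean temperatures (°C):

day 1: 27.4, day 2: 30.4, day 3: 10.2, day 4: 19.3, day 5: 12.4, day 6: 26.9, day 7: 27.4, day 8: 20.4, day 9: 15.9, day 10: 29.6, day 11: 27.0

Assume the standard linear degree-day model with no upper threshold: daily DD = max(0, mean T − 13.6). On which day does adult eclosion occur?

Daily DD above 13.6 °C: 13.8, 16.8, 0.0, 5.7, 0.0, 13.3, 13.8, 6.8, 2.3, 16.0, 13.4.
Cumulative: 13.8, 30.6, 30.6, 36.3, 36.3, 49.6, 63.4, 70.2, 72.5, 88.5, 101.9.
The total first reaches 66 DD on day 8.

day 8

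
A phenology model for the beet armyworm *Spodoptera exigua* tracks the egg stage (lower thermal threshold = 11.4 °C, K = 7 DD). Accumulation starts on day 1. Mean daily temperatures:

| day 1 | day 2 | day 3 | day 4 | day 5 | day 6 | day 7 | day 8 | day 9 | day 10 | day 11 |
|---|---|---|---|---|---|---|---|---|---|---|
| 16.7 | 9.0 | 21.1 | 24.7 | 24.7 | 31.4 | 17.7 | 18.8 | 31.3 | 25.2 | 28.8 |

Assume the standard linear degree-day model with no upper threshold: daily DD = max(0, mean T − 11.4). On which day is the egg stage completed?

day 3

Daily DD above 11.4 °C: 5.3, 0.0, 9.7, 13.3, 13.3, 20.0, 6.3, 7.4, 19.9, 13.8, 17.4.
Cumulative: 5.3, 5.3, 15.0, 28.3, 41.6, 61.6, 67.9, 75.3, 95.2, 109.0, 126.4.
The total first reaches 7 DD on day 3.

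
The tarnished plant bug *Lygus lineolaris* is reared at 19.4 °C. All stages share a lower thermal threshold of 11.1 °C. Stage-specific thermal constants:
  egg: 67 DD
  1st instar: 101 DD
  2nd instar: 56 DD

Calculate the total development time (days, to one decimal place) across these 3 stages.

27.0 days

Daily accumulation at 19.4 °C = 19.4 − 11.1 = 8.3 DD/day.
Total K = 67 + 101 + 56 = 224 DD.
Total duration = 224 / 8.3 = 26.988 ≈ 27.0 days.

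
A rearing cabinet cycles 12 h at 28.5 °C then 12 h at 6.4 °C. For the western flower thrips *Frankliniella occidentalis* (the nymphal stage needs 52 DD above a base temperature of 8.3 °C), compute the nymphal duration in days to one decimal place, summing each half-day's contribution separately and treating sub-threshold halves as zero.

5.1 days

Day half: max(0, 28.5 − 8.3) × 0.5 = 20.2 × 0.5 = 10.10 DD.
Night half: max(0, 6.4 − 8.3) × 0.5 = 0.0 × 0.5 = 0.00 DD.
Per 24 h: 10.10 DD/day.
Duration = 52 / 10.10 = 5.149 ≈ 5.1 days.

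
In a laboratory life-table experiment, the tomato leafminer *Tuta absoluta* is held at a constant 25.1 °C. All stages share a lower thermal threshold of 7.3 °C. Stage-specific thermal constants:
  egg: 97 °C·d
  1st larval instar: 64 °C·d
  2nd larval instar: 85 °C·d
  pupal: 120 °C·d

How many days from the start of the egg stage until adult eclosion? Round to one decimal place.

Daily accumulation at 25.1 °C = 25.1 − 7.3 = 17.8 DD/day.
Total K = 97 + 64 + 85 + 120 = 366 DD.
Total duration = 366 / 17.8 = 20.562 ≈ 20.6 days.

20.6 days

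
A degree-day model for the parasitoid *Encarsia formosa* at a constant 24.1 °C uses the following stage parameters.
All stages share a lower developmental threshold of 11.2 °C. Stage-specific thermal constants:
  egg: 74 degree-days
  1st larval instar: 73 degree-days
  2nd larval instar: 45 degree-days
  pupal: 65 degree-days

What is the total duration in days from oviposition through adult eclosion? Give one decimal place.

19.9 days

Daily accumulation at 24.1 °C = 24.1 − 11.2 = 12.9 DD/day.
Total K = 74 + 73 + 45 + 65 = 257 DD.
Total duration = 257 / 12.9 = 19.922 ≈ 19.9 days.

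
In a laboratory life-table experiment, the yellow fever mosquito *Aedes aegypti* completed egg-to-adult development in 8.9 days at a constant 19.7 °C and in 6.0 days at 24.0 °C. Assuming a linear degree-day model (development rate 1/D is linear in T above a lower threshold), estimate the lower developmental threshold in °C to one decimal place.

Under the model K = D·(T − T_b), so D₁·(T₁ − T_b) = D₂·(T₂ − T_b).
8.9·(19.7 − T_b) = 6.0·(24.0 − T_b)
T_b = (8.9·19.7 − 6.0·24.0) / (8.9 − 6.0) = 31.33 / 2.9 = 10.803 °C ≈ 10.8 °C.

10.8 °C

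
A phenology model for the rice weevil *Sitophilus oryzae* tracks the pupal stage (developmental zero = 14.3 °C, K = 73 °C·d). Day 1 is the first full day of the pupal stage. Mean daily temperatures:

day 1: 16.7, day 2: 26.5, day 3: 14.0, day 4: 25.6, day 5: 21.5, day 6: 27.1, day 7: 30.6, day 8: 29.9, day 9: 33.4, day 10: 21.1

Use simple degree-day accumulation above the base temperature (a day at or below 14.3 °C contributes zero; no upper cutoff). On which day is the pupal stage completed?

Daily DD above 14.3 °C: 2.4, 12.2, 0.0, 11.3, 7.2, 12.8, 16.3, 15.6, 19.1, 6.8.
Cumulative: 2.4, 14.6, 14.6, 25.9, 33.1, 45.9, 62.2, 77.8, 96.9, 103.7.
The total first reaches 73 DD on day 8.

day 8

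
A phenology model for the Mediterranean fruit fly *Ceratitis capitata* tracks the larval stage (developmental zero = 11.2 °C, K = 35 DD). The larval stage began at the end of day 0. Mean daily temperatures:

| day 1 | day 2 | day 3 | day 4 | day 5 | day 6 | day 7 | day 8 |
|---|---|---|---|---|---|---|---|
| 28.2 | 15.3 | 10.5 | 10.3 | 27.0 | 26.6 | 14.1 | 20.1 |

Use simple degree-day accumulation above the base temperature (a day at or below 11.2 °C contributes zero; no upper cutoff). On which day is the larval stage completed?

Daily DD above 11.2 °C: 17.0, 4.1, 0.0, 0.0, 15.8, 15.4, 2.9, 8.9.
Cumulative: 17.0, 21.1, 21.1, 21.1, 36.9, 52.3, 55.2, 64.1.
The total first reaches 35 DD on day 5.

day 5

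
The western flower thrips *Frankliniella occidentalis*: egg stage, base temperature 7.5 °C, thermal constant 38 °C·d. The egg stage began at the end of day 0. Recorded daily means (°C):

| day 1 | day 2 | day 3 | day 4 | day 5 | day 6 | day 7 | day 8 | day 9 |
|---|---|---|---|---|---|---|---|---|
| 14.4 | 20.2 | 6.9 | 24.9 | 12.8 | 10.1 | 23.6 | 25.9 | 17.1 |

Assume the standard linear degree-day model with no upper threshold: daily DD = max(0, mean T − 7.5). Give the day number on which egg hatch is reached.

Daily DD above 7.5 °C: 6.9, 12.7, 0.0, 17.4, 5.3, 2.6, 16.1, 18.4, 9.6.
Cumulative: 6.9, 19.6, 19.6, 37.0, 42.3, 44.9, 61.0, 79.4, 89.0.
The total first reaches 38 DD on day 5.

day 5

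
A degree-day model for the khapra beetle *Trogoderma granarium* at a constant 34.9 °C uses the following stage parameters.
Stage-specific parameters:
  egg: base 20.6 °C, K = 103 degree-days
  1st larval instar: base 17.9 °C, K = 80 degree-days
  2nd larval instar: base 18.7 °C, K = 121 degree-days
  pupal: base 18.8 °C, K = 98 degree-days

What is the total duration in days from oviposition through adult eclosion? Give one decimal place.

25.5 days

egg: 103 / (34.9 − 20.6) = 103 / 14.3 = 7.203 d.
1st larval instar: 80 / (34.9 − 17.9) = 80 / 17.0 = 4.706 d.
2nd larval instar: 121 / (34.9 − 18.7) = 121 / 16.2 = 7.469 d.
pupal: 98 / (34.9 − 18.8) = 98 / 16.1 = 6.087 d.
Sum = 25.465 ≈ 25.5 days.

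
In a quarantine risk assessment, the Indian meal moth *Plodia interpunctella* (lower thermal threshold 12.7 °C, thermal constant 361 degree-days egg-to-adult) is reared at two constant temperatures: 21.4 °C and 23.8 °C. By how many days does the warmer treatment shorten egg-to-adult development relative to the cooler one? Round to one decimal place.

9.0 days

At 21.4 °C: 361 / (21.4 − 12.7) = 361 / 8.7 = 41.494 d.
At 23.8 °C: 361 / (23.8 − 12.7) = 361 / 11.1 = 32.523 d.
Difference = |41.494 − 32.523| = 8.972 ≈ 9.0 days.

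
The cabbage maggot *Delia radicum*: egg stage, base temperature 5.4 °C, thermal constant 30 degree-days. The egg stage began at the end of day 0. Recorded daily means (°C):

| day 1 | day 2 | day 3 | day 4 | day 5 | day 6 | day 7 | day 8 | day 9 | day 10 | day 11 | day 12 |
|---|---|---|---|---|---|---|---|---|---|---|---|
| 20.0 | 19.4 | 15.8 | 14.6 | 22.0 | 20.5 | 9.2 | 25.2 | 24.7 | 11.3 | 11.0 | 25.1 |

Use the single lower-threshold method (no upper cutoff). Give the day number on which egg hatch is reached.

Daily DD above 5.4 °C: 14.6, 14.0, 10.4, 9.2, 16.6, 15.1, 3.8, 19.8, 19.3, 5.9, 5.6, 19.7.
Cumulative: 14.6, 28.6, 39.0, 48.2, 64.8, 79.9, 83.7, 103.5, 122.8, 128.7, 134.3, 154.0.
The total first reaches 30 DD on day 3.

day 3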